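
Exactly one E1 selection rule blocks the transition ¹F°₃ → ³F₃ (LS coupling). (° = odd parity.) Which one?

Reading off the term symbols: S 0→1, L 3→3, J 3→3, parity odd→even.
Parity must change: odd → even — passes.
ΔS = 0: S: 0 → 1 — fails.
ΔL = 0, ±1 (not L=0↔0): L: 3 → 3, ΔL = +0 — passes.
ΔJ = 0, ±1 (not J=0↔0): J: 3 → 3, ΔJ = +0 — passes.

the ΔS = 0 rule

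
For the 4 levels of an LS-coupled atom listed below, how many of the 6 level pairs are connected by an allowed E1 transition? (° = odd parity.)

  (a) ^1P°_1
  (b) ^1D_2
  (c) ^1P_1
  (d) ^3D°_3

2

(a)–(b): allowed.
(a)–(c): allowed.
(a)–(d): forbidden (parity, ΔS, ΔJ).
(b)–(c): forbidden (parity).
(b)–(d): forbidden (ΔS).
(c)–(d): forbidden (ΔS, ΔJ).
Allowed pairs: 2 of 6.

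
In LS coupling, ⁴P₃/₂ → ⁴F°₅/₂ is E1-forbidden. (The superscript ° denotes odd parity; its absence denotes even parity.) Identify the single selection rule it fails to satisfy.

the ΔL = 0, ±1 rule

Reading off the term symbols: S 3/2→3/2, L 1→3, J 3/2→5/2, parity even→odd.
ΔS = 0: S: 3/2 → 3/2 — ✓.
ΔJ = 0, ±1 (not J=0↔0): J: 3/2 → 5/2, ΔJ = +1 — ✓.
ΔL = 0, ±1 (not L=0↔0): L: 1 → 3, ΔL = +2 — ✗.
Parity must change: even → odd — ✓.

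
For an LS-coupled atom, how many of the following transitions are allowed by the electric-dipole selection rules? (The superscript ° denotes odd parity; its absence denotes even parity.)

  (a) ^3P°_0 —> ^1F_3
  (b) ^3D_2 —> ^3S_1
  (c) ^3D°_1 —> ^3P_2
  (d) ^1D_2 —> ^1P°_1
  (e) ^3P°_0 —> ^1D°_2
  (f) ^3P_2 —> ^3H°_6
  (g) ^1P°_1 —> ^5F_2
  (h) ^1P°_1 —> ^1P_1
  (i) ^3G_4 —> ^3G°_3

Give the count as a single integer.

(a) forbidden (ΔS, ΔL, ΔJ fail)
(b) forbidden (parity, ΔL fail)
(c) allowed
(d) allowed
(e) forbidden (parity, ΔS, ΔJ fail)
(f) forbidden (ΔL, ΔJ fail)
(g) forbidden (ΔS, ΔL fail)
(h) allowed
(i) allowed
Total allowed: 4 of 9.

4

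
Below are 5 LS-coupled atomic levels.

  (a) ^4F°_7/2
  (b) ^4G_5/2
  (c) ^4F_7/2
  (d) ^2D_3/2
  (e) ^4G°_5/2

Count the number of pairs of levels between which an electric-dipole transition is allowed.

4

(a)–(b): allowed.
(a)–(c): allowed.
(a)–(d): forbidden (ΔS, ΔJ).
(a)–(e): forbidden (parity).
(b)–(c): forbidden (parity).
(b)–(d): forbidden (parity, ΔS, ΔL).
(b)–(e): allowed.
(c)–(d): forbidden (parity, ΔS, ΔJ).
(c)–(e): allowed.
(d)–(e): forbidden (ΔS, ΔL).
Allowed pairs: 4 of 10.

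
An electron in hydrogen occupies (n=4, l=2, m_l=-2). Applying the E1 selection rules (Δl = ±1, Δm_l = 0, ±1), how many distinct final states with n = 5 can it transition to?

4

E1 requires Δl = ±1, so l_f ∈ {1, 3}; with 0 ≤ l_f ≤ n_f−1 = 4, the allowed l_f values are {1, 3}.
For l_f = 1: m_f ∈ {m_i−1, m_i, m_i+1} ∩ [−1, 1] = {-1} → 1 state.
For l_f = 3: m_f ∈ {m_i−1, m_i, m_i+1} ∩ [−3, 3] = {-3, -2, -1} → 3 states.
Total: 4.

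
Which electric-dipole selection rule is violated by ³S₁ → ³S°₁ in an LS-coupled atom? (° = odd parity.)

the L=0 ↔ L=0 exclusion

ΔL = 0, ±1 (not L=0↔0): L: 0 → 0, ΔL = +0 — ✗.
ΔS = 0: S: 1 → 1 — ✓.
Parity must change: even → odd — ✓.
ΔJ = 0, ±1 (not J=0↔0): J: 1 → 1, ΔJ = +0 — ✓.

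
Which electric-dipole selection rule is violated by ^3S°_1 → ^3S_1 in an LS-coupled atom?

the L=0 ↔ L=0 exclusion

Initial level: S=1, L=0, J=1, parity odd. Final level: S=1, L=0, J=1, parity even.
Parity must change: odd → even — ✓.
ΔS = 0: S: 1 → 1 — ✓.
ΔJ = 0, ±1 (not J=0↔0): J: 1 → 1, ΔJ = +0 — ✓.
ΔL = 0, ±1 (not L=0↔0): L: 0 → 0, ΔL = +0 — ✗.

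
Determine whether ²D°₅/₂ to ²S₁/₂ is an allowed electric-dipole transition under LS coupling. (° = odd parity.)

Reading off the term symbols: S 1/2→1/2, L 2→0, J 5/2→1/2, parity odd→even.
Parity must change: odd → even — passes.
ΔS = 0: S: 1/2 → 1/2 — passes.
ΔL = 0, ±1 (not L=0↔0): L: 2 → 0, ΔL = -2 — fails.
ΔJ = 0, ±1 (not J=0↔0): J: 5/2 → 1/2, ΔJ = -2 — fails.
Rule(s) violated: ΔL, ΔJ.

forbidden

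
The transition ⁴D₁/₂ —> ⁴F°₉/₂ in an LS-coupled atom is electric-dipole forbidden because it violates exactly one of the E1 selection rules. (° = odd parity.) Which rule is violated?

the ΔJ = 0, ±1 rule

Parity must change: even → odd — satisfied.
ΔS = 0: S: 3/2 → 3/2 — satisfied.
ΔL = 0, ±1 (not L=0↔0): L: 2 → 3, ΔL = +1 — satisfied.
ΔJ = 0, ±1 (not J=0↔0): J: 1/2 → 9/2, ΔJ = +4 — violated.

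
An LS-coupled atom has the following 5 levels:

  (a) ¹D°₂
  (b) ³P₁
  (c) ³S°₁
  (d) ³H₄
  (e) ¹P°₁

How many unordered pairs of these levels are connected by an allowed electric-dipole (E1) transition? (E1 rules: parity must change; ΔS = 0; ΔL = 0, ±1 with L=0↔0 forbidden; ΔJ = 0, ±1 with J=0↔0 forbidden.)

1

(a)–(b): forbidden (ΔS).
(a)–(c): forbidden (parity, ΔS, ΔL).
(a)–(d): forbidden (ΔS, ΔL, ΔJ).
(a)–(e): forbidden (parity).
(b)–(c): allowed.
(b)–(d): forbidden (parity, ΔL, ΔJ).
(b)–(e): forbidden (ΔS).
(c)–(d): forbidden (ΔL, ΔJ).
(c)–(e): forbidden (parity, ΔS).
(d)–(e): forbidden (ΔS, ΔL, ΔJ).
Allowed pairs: 1 of 10.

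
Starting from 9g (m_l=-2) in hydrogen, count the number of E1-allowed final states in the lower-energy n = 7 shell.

E1 requires Δl = ±1, so l_f ∈ {3, 5}; with 0 ≤ l_f ≤ n_f−1 = 6, the allowed l_f values are {3, 5}.
For l_f = 3: m_f ∈ {m_i−1, m_i, m_i+1} ∩ [−3, 3] = {-3, -2, -1} → 3 states.
For l_f = 5: m_f ∈ {m_i−1, m_i, m_i+1} ∩ [−5, 5] = {-3, -2, -1} → 3 states.
Total: 6.

6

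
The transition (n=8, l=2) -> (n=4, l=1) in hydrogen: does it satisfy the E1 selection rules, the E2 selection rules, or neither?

E1

Δl = 1 − 2 = -1; l_i + l_f = 3.
E1 (Δl = ±1): satisfied.
E2 (Δl = 0,±2, l_i+l_f ≥ 2): not satisfied.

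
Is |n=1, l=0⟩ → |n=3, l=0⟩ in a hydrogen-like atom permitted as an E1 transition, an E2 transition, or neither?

Δl = 0 − 0 = +0; l_i + l_f = 0.
E1 (Δl = ±1): not satisfied.
E2 (Δl = 0,±2, l_i+l_f ≥ 2): not satisfied.

neither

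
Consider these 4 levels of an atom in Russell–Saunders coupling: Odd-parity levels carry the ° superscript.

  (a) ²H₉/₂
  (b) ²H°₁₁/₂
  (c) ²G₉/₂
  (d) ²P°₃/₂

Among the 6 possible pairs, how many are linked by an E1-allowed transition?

2

(a)–(b): allowed.
(a)–(c): forbidden (parity).
(a)–(d): forbidden (ΔL, ΔJ).
(b)–(c): allowed.
(b)–(d): forbidden (parity, ΔL, ΔJ).
(c)–(d): forbidden (ΔL, ΔJ).
Allowed pairs: 2 of 6.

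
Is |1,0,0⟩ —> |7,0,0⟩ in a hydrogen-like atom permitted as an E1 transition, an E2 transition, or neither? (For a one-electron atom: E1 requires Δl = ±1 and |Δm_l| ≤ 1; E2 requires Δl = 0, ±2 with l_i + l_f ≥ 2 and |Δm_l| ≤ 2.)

neither

Δl = 0 − 0 = +0; l_i + l_f = 0.
Δm_l = +0.
E1 (Δl = ±1, |Δm_l| ≤ 1): not satisfied.
E2 (Δl = 0,±2, l_i+l_f ≥ 2, |Δm_l| ≤ 2): not satisfied.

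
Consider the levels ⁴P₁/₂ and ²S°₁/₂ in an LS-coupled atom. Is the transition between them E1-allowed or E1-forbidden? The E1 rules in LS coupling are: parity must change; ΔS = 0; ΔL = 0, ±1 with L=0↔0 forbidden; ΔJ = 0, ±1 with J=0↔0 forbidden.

forbidden

Parity must change: even → odd — ok.
ΔS = 0: S: 3/2 → 1/2 — fails.
ΔL = 0, ±1 (not L=0↔0): L: 1 → 0, ΔL = -1 — ok.
ΔJ = 0, ±1 (not J=0↔0): J: 1/2 → 1/2, ΔJ = +0 — ok.
Rule(s) violated: ΔS.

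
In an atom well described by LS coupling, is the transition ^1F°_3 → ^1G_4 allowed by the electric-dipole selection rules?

allowed

Parity must change: odd → even — ok.
ΔS = 0: S: 0 → 0 — ok.
ΔL = 0, ±1 (not L=0↔0): L: 3 → 4, ΔL = +1 — ok.
ΔJ = 0, ±1 (not J=0↔0): J: 3 → 4, ΔJ = +1 — ok.
All four E1 rules are satisfied.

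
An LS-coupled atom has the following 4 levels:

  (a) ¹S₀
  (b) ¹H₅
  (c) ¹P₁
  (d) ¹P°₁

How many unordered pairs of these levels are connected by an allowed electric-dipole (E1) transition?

2

(a)–(b): forbidden (parity, ΔL, ΔJ).
(a)–(c): forbidden (parity).
(a)–(d): allowed.
(b)–(c): forbidden (parity, ΔL, ΔJ).
(b)–(d): forbidden (ΔL, ΔJ).
(c)–(d): allowed.
Allowed pairs: 2 of 6.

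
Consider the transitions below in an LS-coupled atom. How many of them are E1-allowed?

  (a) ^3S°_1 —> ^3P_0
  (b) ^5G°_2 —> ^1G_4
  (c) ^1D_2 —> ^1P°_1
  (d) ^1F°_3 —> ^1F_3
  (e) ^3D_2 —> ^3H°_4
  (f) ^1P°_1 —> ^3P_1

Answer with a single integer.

3

(a) allowed
(b) forbidden (ΔS, ΔJ fail)
(c) allowed
(d) allowed
(e) forbidden (ΔL, ΔJ fail)
(f) forbidden (ΔS fails)
Total allowed: 3 of 6.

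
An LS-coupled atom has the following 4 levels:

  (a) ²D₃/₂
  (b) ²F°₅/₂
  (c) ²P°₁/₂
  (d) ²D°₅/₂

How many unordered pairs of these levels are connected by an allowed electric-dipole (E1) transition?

(a)–(b): allowed.
(a)–(c): allowed.
(a)–(d): allowed.
(b)–(c): forbidden (parity, ΔL, ΔJ).
(b)–(d): forbidden (parity).
(c)–(d): forbidden (parity, ΔJ).
Allowed pairs: 3 of 6.

3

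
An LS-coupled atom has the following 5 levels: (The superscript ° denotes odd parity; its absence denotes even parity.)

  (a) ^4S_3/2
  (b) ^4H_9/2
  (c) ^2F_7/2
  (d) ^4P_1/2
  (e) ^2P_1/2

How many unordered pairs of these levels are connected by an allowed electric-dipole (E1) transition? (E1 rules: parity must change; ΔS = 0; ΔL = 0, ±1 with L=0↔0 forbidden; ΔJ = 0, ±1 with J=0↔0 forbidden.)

0

(a)–(b): forbidden (parity, ΔL, ΔJ).
(a)–(c): forbidden (parity, ΔS, ΔL, ΔJ).
(a)–(d): forbidden (parity).
(a)–(e): forbidden (parity, ΔS).
(b)–(c): forbidden (parity, ΔS, ΔL).
(b)–(d): forbidden (parity, ΔL, ΔJ).
(b)–(e): forbidden (parity, ΔS, ΔL, ΔJ).
(c)–(d): forbidden (parity, ΔS, ΔL, ΔJ).
(c)–(e): forbidden (parity, ΔL, ΔJ).
(d)–(e): forbidden (parity, ΔS).
Allowed pairs: 0 of 10.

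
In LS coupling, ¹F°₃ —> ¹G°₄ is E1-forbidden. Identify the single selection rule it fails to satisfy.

parity

Parity must change: odd → odd — fails.
ΔS = 0: S: 0 → 0 — passes.
ΔL = 0, ±1 (not L=0↔0): L: 3 → 4, ΔL = +1 — passes.
ΔJ = 0, ±1 (not J=0↔0): J: 3 → 4, ΔJ = +1 — passes.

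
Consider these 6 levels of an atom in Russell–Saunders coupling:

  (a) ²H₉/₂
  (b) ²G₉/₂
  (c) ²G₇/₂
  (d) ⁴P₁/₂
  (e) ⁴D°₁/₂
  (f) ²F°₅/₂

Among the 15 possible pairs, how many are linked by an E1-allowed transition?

(a)–(b): forbidden (parity).
(a)–(c): forbidden (parity).
(a)–(d): forbidden (parity, ΔS, ΔL, ΔJ).
(a)–(e): forbidden (ΔS, ΔL, ΔJ).
(a)–(f): forbidden (ΔL, ΔJ).
(b)–(c): forbidden (parity).
(b)–(d): forbidden (parity, ΔS, ΔL, ΔJ).
(b)–(e): forbidden (ΔS, ΔL, ΔJ).
(b)–(f): forbidden (ΔJ).
(c)–(d): forbidden (parity, ΔS, ΔL, ΔJ).
(c)–(e): forbidden (ΔS, ΔL, ΔJ).
(c)–(f): allowed.
(d)–(e): allowed.
(d)–(f): forbidden (ΔS, ΔL, ΔJ).
(e)–(f): forbidden (parity, ΔS, ΔJ).
Allowed pairs: 2 of 15.

2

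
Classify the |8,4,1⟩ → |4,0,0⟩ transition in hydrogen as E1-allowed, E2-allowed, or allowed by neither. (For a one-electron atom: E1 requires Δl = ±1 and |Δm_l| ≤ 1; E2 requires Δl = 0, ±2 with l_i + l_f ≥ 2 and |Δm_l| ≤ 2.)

neither

Δl = 0 − 4 = -4; l_i + l_f = 4.
Δm_l = -1.
E1 (Δl = ±1, |Δm_l| ≤ 1): not satisfied.
E2 (Δl = 0,±2, l_i+l_f ≥ 2, |Δm_l| ≤ 2): not satisfied.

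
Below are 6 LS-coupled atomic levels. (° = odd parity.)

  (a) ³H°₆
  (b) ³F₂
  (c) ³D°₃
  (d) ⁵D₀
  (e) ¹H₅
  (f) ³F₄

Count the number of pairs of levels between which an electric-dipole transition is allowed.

2

(a)–(b): forbidden (ΔL, ΔJ).
(a)–(c): forbidden (parity, ΔL, ΔJ).
(a)–(d): forbidden (ΔS, ΔL, ΔJ).
(a)–(e): forbidden (ΔS).
(a)–(f): forbidden (ΔL, ΔJ).
(b)–(c): allowed.
(b)–(d): forbidden (parity, ΔS, ΔJ).
(b)–(e): forbidden (parity, ΔS, ΔL, ΔJ).
(b)–(f): forbidden (parity, ΔJ).
(c)–(d): forbidden (ΔS, ΔJ).
(c)–(e): forbidden (ΔS, ΔL, ΔJ).
(c)–(f): allowed.
(d)–(e): forbidden (parity, ΔS, ΔL, ΔJ).
(d)–(f): forbidden (parity, ΔS, ΔJ).
(e)–(f): forbidden (parity, ΔS, ΔL).
Allowed pairs: 2 of 15.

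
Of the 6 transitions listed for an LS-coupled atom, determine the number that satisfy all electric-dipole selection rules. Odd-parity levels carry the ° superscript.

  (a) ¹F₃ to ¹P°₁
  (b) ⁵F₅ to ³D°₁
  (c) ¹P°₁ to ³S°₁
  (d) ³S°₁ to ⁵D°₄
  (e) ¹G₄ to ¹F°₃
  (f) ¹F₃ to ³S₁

1

(a) forbidden (ΔL, ΔJ fail)
(b) forbidden (ΔS, ΔJ fail)
(c) forbidden (parity, ΔS fail)
(d) forbidden (parity, ΔS, ΔL, ΔJ fail)
(e) allowed
(f) forbidden (parity, ΔS, ΔL, ΔJ fail)
Total allowed: 1 of 6.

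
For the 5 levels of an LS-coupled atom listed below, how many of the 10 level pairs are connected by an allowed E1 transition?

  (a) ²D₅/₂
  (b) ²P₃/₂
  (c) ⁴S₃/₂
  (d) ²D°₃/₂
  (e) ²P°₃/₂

4

(a)–(b): forbidden (parity).
(a)–(c): forbidden (parity, ΔS, ΔL).
(a)–(d): allowed.
(a)–(e): allowed.
(b)–(c): forbidden (parity, ΔS).
(b)–(d): allowed.
(b)–(e): allowed.
(c)–(d): forbidden (ΔS, ΔL).
(c)–(e): forbidden (ΔS).
(d)–(e): forbidden (parity).
Allowed pairs: 4 of 10.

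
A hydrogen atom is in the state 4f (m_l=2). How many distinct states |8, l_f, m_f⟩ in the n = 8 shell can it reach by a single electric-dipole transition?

5

E1 requires Δl = ±1, so l_f ∈ {2, 4}; with 0 ≤ l_f ≤ n_f−1 = 7, the allowed l_f values are {2, 4}.
For l_f = 2: m_f ∈ {m_i−1, m_i, m_i+1} ∩ [−2, 2] = {1, 2} → 2 states.
For l_f = 4: m_f ∈ {m_i−1, m_i, m_i+1} ∩ [−4, 4] = {1, 2, 3} → 3 states.
Total: 5.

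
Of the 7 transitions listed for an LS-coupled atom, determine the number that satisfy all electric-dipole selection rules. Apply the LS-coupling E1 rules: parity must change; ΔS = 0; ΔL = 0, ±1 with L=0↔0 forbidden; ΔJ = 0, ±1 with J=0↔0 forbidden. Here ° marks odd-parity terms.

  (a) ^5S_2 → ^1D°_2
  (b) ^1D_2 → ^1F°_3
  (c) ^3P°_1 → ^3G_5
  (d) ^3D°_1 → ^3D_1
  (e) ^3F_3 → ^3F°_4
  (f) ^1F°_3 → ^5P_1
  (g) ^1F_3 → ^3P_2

(a) forbidden (ΔS, ΔL fail)
(b) allowed
(c) forbidden (ΔL, ΔJ fail)
(d) allowed
(e) allowed
(f) forbidden (ΔS, ΔL, ΔJ fail)
(g) forbidden (parity, ΔS, ΔL fail)
Total allowed: 3 of 7.

3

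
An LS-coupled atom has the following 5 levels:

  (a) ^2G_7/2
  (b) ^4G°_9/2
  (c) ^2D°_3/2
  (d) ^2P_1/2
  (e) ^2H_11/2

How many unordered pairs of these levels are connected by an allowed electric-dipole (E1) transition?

1

(a)–(b): forbidden (ΔS).
(a)–(c): forbidden (ΔL, ΔJ).
(a)–(d): forbidden (parity, ΔL, ΔJ).
(a)–(e): forbidden (parity, ΔJ).
(b)–(c): forbidden (parity, ΔS, ΔL, ΔJ).
(b)–(d): forbidden (ΔS, ΔL, ΔJ).
(b)–(e): forbidden (ΔS).
(c)–(d): allowed.
(c)–(e): forbidden (ΔL, ΔJ).
(d)–(e): forbidden (parity, ΔL, ΔJ).
Allowed pairs: 1 of 10.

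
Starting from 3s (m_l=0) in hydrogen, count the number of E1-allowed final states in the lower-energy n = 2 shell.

E1 requires Δl = ±1, so l_f ∈ {-1, 1}; with 0 ≤ l_f ≤ n_f−1 = 1, the allowed l_f values are {1}.
For l_f = 1: m_f ∈ {m_i−1, m_i, m_i+1} ∩ [−1, 1] = {-1, 0, 1} → 3 states.
Total: 3.

3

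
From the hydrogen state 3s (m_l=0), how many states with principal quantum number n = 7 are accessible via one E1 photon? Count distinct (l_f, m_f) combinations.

E1 requires Δl = ±1, so l_f ∈ {-1, 1}; with 0 ≤ l_f ≤ n_f−1 = 6, the allowed l_f values are {1}.
For l_f = 1: m_f ∈ {m_i−1, m_i, m_i+1} ∩ [−1, 1] = {-1, 0, 1} → 3 states.
Total: 3.

3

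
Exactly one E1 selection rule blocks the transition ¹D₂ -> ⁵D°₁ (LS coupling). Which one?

Initial level: S=0, L=2, J=2, parity even. Final level: S=2, L=2, J=1, parity odd.
ΔJ = 0, ±1 (not J=0↔0): J: 2 → 1, ΔJ = -1 — passes.
Parity must change: even → odd — passes.
ΔL = 0, ±1 (not L=0↔0): L: 2 → 2, ΔL = +0 — passes.
ΔS = 0: S: 0 → 2 — fails.

the ΔS = 0 rule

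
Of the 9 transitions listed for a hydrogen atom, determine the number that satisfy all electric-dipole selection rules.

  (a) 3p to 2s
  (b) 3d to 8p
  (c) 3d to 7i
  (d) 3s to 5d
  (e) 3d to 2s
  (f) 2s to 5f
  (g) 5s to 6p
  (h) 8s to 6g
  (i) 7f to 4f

(a) allowed
(b) allowed
(c) forbidden — Δl = +4 (E1 requires Δl = ±1)
(d) forbidden — Δl = +2 (E1 requires Δl = ±1)
(e) forbidden — Δl = -2 (E1 requires Δl = ±1)
(f) forbidden — Δl = +3 (E1 requires Δl = ±1)
(g) allowed
(h) forbidden — Δl = +4 (E1 requires Δl = ±1)
(i) forbidden — Δl = +0 (E1 requires Δl = ±1)
Total allowed: 3 of 9.

3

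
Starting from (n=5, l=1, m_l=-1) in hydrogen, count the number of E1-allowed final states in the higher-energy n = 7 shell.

E1 requires Δl = ±1, so l_f ∈ {0, 2}; with 0 ≤ l_f ≤ n_f−1 = 6, the allowed l_f values are {0, 2}.
For l_f = 0: m_f ∈ {m_i−1, m_i, m_i+1} ∩ [−0, 0] = {0} → 1 state.
For l_f = 2: m_f ∈ {m_i−1, m_i, m_i+1} ∩ [−2, 2] = {-2, -1, 0} → 3 states.
Total: 4.

4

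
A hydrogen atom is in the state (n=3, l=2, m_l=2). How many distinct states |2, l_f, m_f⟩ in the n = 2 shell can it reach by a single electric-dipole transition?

1

E1 requires Δl = ±1, so l_f ∈ {1, 3}; with 0 ≤ l_f ≤ n_f−1 = 1, the allowed l_f values are {1}.
For l_f = 1: m_f ∈ {m_i−1, m_i, m_i+1} ∩ [−1, 1] = {1} → 1 state.
Total: 1.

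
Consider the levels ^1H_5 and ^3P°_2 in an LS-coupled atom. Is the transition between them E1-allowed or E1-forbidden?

forbidden

Initial level: S=0, L=5, J=5, parity even. Final level: S=1, L=1, J=2, parity odd.
Parity must change: even → odd — satisfied.
ΔS = 0: S: 0 → 1 — violated.
ΔL = 0, ±1 (not L=0↔0): L: 5 → 1, ΔL = -4 — violated.
ΔJ = 0, ±1 (not J=0↔0): J: 5 → 2, ΔJ = -3 — violated.
Rule(s) violated: ΔS, ΔL, ΔJ.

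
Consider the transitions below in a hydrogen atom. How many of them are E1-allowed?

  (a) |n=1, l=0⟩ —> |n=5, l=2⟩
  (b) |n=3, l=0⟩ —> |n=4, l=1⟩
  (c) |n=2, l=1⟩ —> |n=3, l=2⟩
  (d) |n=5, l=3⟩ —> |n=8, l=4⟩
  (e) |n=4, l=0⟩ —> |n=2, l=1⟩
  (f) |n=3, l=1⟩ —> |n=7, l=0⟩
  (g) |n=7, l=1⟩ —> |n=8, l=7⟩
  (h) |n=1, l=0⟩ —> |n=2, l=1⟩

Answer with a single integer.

(a) forbidden — Δl = +2 (E1 requires Δl = ±1)
(b) allowed
(c) allowed
(d) allowed
(e) allowed
(f) allowed
(g) forbidden — Δl = +6 (E1 requires Δl = ±1)
(h) allowed
Total allowed: 6 of 8.

6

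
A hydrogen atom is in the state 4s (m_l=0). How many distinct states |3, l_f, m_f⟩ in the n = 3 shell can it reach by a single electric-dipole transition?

3

E1 requires Δl = ±1, so l_f ∈ {-1, 1}; with 0 ≤ l_f ≤ n_f−1 = 2, the allowed l_f values are {1}.
For l_f = 1: m_f ∈ {m_i−1, m_i, m_i+1} ∩ [−1, 1] = {-1, 0, 1} → 3 states.
Total: 3.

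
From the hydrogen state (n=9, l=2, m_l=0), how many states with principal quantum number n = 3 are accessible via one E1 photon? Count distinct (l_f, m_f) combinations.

E1 requires Δl = ±1, so l_f ∈ {1, 3}; with 0 ≤ l_f ≤ n_f−1 = 2, the allowed l_f values are {1}.
For l_f = 1: m_f ∈ {m_i−1, m_i, m_i+1} ∩ [−1, 1] = {-1, 0, 1} → 3 states.
Total: 3.

3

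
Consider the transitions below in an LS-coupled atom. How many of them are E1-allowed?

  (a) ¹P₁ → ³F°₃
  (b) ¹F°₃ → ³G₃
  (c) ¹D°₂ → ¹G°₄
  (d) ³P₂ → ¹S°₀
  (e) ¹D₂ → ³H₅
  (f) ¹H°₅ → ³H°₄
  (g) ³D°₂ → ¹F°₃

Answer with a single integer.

0

(a) forbidden (ΔS, ΔL, ΔJ fail)
(b) forbidden (ΔS fails)
(c) forbidden (parity, ΔL, ΔJ fail)
(d) forbidden (ΔS, ΔJ fail)
(e) forbidden (parity, ΔS, ΔL, ΔJ fail)
(f) forbidden (parity, ΔS fail)
(g) forbidden (parity, ΔS fail)
Total allowed: 0 of 7.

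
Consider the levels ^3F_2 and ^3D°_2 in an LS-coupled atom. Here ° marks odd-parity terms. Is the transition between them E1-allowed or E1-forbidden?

ΔS = 0: S: 1 → 1 — satisfied.
ΔJ = 0, ±1 (not J=0↔0): J: 2 → 2, ΔJ = +0 — satisfied.
Parity must change: even → odd — satisfied.
ΔL = 0, ±1 (not L=0↔0): L: 3 → 2, ΔL = -1 — satisfied.
All four E1 rules are satisfied.

allowed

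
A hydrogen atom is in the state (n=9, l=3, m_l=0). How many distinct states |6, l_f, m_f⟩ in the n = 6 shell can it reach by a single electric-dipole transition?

E1 requires Δl = ±1, so l_f ∈ {2, 4}; with 0 ≤ l_f ≤ n_f−1 = 5, the allowed l_f values are {2, 4}.
For l_f = 2: m_f ∈ {m_i−1, m_i, m_i+1} ∩ [−2, 2] = {-1, 0, 1} → 3 states.
For l_f = 4: m_f ∈ {m_i−1, m_i, m_i+1} ∩ [−4, 4] = {-1, 0, 1} → 3 states.
Total: 6.

6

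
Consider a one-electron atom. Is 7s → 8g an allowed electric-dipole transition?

forbidden

Δl = 4 − 0 = +4; the E1 rule Δl = ±1 is ✗.
The transition is electric-dipole forbidden.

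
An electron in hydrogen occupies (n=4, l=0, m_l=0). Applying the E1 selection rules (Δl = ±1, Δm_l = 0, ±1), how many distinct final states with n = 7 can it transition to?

E1 requires Δl = ±1, so l_f ∈ {-1, 1}; with 0 ≤ l_f ≤ n_f−1 = 6, the allowed l_f values are {1}.
For l_f = 1: m_f ∈ {m_i−1, m_i, m_i+1} ∩ [−1, 1] = {-1, 0, 1} → 3 states.
Total: 3.

3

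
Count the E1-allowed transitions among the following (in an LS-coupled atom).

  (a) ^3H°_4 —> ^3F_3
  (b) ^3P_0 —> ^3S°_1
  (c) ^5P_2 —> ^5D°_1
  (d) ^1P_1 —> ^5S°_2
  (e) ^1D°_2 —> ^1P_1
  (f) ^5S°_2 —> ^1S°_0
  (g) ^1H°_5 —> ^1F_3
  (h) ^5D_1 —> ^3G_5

3

(a) forbidden (ΔL fails)
(b) allowed
(c) allowed
(d) forbidden (ΔS fails)
(e) allowed
(f) forbidden (parity, ΔS, ΔL, ΔJ fail)
(g) forbidden (ΔL, ΔJ fail)
(h) forbidden (parity, ΔS, ΔL, ΔJ fail)
Total allowed: 3 of 8.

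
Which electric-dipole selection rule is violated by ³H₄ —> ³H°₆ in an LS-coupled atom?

Initial level: S=1, L=5, J=4, parity even. Final level: S=1, L=5, J=6, parity odd.
Parity must change: even → odd — passes.
ΔS = 0: S: 1 → 1 — passes.
ΔL = 0, ±1 (not L=0↔0): L: 5 → 5, ΔL = +0 — passes.
ΔJ = 0, ±1 (not J=0↔0): J: 4 → 6, ΔJ = +2 — fails.

the ΔJ = 0, ±1 rule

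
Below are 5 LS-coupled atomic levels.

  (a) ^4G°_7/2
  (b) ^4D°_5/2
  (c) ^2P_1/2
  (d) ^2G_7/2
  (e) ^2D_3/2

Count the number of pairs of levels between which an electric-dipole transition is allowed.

(a)–(b): forbidden (parity, ΔL).
(a)–(c): forbidden (ΔS, ΔL, ΔJ).
(a)–(d): forbidden (ΔS).
(a)–(e): forbidden (ΔS, ΔL, ΔJ).
(b)–(c): forbidden (ΔS, ΔJ).
(b)–(d): forbidden (ΔS, ΔL).
(b)–(e): forbidden (ΔS).
(c)–(d): forbidden (parity, ΔL, ΔJ).
(c)–(e): forbidden (parity).
(d)–(e): forbidden (parity, ΔL, ΔJ).
Allowed pairs: 0 of 10.

0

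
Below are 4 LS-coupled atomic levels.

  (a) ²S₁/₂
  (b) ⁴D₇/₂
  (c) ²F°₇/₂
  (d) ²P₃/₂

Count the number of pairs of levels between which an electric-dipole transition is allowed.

0

(a)–(b): forbidden (parity, ΔS, ΔL, ΔJ).
(a)–(c): forbidden (ΔL, ΔJ).
(a)–(d): forbidden (parity).
(b)–(c): forbidden (ΔS).
(b)–(d): forbidden (parity, ΔS, ΔJ).
(c)–(d): forbidden (ΔL, ΔJ).
Allowed pairs: 0 of 6.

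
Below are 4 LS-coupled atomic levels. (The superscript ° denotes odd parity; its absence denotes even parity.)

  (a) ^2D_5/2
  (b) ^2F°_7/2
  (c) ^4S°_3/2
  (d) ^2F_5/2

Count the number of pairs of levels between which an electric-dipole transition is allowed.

2

(a)–(b): allowed.
(a)–(c): forbidden (ΔS, ΔL).
(a)–(d): forbidden (parity).
(b)–(c): forbidden (parity, ΔS, ΔL, ΔJ).
(b)–(d): allowed.
(c)–(d): forbidden (ΔS, ΔL).
Allowed pairs: 2 of 6.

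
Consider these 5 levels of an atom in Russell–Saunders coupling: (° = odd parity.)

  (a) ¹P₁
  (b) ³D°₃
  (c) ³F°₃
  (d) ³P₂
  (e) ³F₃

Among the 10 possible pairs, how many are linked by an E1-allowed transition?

(a)–(b): forbidden (ΔS, ΔJ).
(a)–(c): forbidden (ΔS, ΔL, ΔJ).
(a)–(d): forbidden (parity, ΔS).
(a)–(e): forbidden (parity, ΔS, ΔL, ΔJ).
(b)–(c): forbidden (parity).
(b)–(d): allowed.
(b)–(e): allowed.
(c)–(d): forbidden (ΔL).
(c)–(e): allowed.
(d)–(e): forbidden (parity, ΔL).
Allowed pairs: 3 of 10.

3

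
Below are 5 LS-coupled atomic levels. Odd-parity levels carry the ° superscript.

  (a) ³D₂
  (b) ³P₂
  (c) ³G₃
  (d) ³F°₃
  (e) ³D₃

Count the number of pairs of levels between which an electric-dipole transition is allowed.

3

(a)–(b): forbidden (parity).
(a)–(c): forbidden (parity, ΔL).
(a)–(d): allowed.
(a)–(e): forbidden (parity).
(b)–(c): forbidden (parity, ΔL).
(b)–(d): forbidden (ΔL).
(b)–(e): forbidden (parity).
(c)–(d): allowed.
(c)–(e): forbidden (parity, ΔL).
(d)–(e): allowed.
Allowed pairs: 3 of 10.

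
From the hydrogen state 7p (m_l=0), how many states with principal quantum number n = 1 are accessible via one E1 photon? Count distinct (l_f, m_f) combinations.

E1 requires Δl = ±1, so l_f ∈ {0, 2}; with 0 ≤ l_f ≤ n_f−1 = 0, the allowed l_f values are {0}.
For l_f = 0: m_f ∈ {m_i−1, m_i, m_i+1} ∩ [−0, 0] = {0} → 1 state.
Total: 1.

1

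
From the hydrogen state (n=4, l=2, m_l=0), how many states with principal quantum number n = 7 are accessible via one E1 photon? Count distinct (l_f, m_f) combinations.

6

E1 requires Δl = ±1, so l_f ∈ {1, 3}; with 0 ≤ l_f ≤ n_f−1 = 6, the allowed l_f values are {1, 3}.
For l_f = 1: m_f ∈ {m_i−1, m_i, m_i+1} ∩ [−1, 1] = {-1, 0, 1} → 3 states.
For l_f = 3: m_f ∈ {m_i−1, m_i, m_i+1} ∩ [−3, 3] = {-1, 0, 1} → 3 states.
Total: 6.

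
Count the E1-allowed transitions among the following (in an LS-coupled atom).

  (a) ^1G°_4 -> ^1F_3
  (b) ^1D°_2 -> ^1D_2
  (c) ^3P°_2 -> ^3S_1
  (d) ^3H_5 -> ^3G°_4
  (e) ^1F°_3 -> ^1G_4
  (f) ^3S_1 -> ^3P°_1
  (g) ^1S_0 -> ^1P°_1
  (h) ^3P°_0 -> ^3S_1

8

(a) allowed
(b) allowed
(c) allowed
(d) allowed
(e) allowed
(f) allowed
(g) allowed
(h) allowed
Total allowed: 8 of 8.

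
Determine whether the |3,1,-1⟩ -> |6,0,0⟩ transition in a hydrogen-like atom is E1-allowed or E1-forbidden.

allowed

Δl = 0 − 1 = -1; the E1 rule Δl = ±1 is satisfied.
m_l: -1 → 0 (Δm_l = +1). |Δm_l| ≤ 1 satisfied.
All E1 selection rules are satisfied.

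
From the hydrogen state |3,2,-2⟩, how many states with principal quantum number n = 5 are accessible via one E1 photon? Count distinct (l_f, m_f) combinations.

4

E1 requires Δl = ±1, so l_f ∈ {1, 3}; with 0 ≤ l_f ≤ n_f−1 = 4, the allowed l_f values are {1, 3}.
For l_f = 1: m_f ∈ {m_i−1, m_i, m_i+1} ∩ [−1, 1] = {-1} → 1 state.
For l_f = 3: m_f ∈ {m_i−1, m_i, m_i+1} ∩ [−3, 3] = {-3, -2, -1} → 3 states.
Total: 4.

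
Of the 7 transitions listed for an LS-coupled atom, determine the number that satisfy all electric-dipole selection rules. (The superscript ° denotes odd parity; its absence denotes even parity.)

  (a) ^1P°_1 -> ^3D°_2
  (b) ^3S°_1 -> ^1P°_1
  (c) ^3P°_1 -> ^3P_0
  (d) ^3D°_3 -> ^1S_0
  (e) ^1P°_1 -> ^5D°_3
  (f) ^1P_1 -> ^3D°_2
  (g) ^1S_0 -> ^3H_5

1

(a) forbidden (parity, ΔS fail)
(b) forbidden (parity, ΔS fail)
(c) allowed
(d) forbidden (ΔS, ΔL, ΔJ fail)
(e) forbidden (parity, ΔS, ΔJ fail)
(f) forbidden (ΔS fails)
(g) forbidden (parity, ΔS, ΔL, ΔJ fail)
Total allowed: 1 of 7.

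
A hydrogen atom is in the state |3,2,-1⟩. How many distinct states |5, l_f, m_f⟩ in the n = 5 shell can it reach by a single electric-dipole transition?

5

E1 requires Δl = ±1, so l_f ∈ {1, 3}; with 0 ≤ l_f ≤ n_f−1 = 4, the allowed l_f values are {1, 3}.
For l_f = 1: m_f ∈ {m_i−1, m_i, m_i+1} ∩ [−1, 1] = {-1, 0} → 2 states.
For l_f = 3: m_f ∈ {m_i−1, m_i, m_i+1} ∩ [−3, 3] = {-2, -1, 0} → 3 states.
Total: 5.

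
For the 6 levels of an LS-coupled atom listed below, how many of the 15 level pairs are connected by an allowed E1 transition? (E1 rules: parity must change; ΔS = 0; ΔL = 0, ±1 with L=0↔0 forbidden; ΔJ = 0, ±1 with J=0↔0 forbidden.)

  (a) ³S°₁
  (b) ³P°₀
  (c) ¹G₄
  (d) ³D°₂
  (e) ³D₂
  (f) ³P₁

4

(a)–(b): forbidden (parity).
(a)–(c): forbidden (ΔS, ΔL, ΔJ).
(a)–(d): forbidden (parity, ΔL).
(a)–(e): forbidden (ΔL).
(a)–(f): allowed.
(b)–(c): forbidden (ΔS, ΔL, ΔJ).
(b)–(d): forbidden (parity, ΔJ).
(b)–(e): forbidden (ΔJ).
(b)–(f): allowed.
(c)–(d): forbidden (ΔS, ΔL, ΔJ).
(c)–(e): forbidden (parity, ΔS, ΔL, ΔJ).
(c)–(f): forbidden (parity, ΔS, ΔL, ΔJ).
(d)–(e): allowed.
(d)–(f): allowed.
(e)–(f): forbidden (parity).
Allowed pairs: 4 of 15.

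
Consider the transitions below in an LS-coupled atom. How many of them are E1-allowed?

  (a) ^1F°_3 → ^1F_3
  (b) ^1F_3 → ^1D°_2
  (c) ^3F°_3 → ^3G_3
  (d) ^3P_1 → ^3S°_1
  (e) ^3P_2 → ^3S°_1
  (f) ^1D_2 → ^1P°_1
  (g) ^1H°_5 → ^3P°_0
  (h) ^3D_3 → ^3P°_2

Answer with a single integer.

7

(a) allowed
(b) allowed
(c) allowed
(d) allowed
(e) allowed
(f) allowed
(g) forbidden (parity, ΔS, ΔL, ΔJ fail)
(h) allowed
Total allowed: 7 of 8.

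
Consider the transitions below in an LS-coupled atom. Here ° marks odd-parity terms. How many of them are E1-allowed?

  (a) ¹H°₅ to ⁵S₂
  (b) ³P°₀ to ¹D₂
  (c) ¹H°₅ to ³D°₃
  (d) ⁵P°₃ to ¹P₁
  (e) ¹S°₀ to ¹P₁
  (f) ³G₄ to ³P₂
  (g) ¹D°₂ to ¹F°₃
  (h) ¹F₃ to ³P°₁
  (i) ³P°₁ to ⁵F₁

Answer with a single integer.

1

(a) forbidden (ΔS, ΔL, ΔJ fail)
(b) forbidden (ΔS, ΔJ fail)
(c) forbidden (parity, ΔS, ΔL, ΔJ fail)
(d) forbidden (ΔS, ΔJ fail)
(e) allowed
(f) forbidden (parity, ΔL, ΔJ fail)
(g) forbidden (parity fails)
(h) forbidden (ΔS, ΔL, ΔJ fail)
(i) forbidden (ΔS, ΔL fail)
Total allowed: 1 of 9.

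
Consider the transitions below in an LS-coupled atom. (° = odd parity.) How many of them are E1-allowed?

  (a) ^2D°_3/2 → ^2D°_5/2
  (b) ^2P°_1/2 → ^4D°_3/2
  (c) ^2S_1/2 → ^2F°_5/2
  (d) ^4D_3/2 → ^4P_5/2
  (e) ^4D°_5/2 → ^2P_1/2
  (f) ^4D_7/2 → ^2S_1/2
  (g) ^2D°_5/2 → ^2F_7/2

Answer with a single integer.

1

(a) forbidden (parity fails)
(b) forbidden (parity, ΔS fail)
(c) forbidden (ΔL, ΔJ fail)
(d) forbidden (parity fails)
(e) forbidden (ΔS, ΔJ fail)
(f) forbidden (parity, ΔS, ΔL, ΔJ fail)
(g) allowed
Total allowed: 1 of 7.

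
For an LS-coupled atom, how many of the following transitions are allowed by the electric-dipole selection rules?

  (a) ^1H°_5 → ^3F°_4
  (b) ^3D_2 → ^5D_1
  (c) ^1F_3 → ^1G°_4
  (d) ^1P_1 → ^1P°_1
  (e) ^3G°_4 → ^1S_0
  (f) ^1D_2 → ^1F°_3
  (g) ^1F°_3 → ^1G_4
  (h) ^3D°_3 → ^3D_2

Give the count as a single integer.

5

(a) forbidden (parity, ΔS, ΔL fail)
(b) forbidden (parity, ΔS fail)
(c) allowed
(d) allowed
(e) forbidden (ΔS, ΔL, ΔJ fail)
(f) allowed
(g) allowed
(h) allowed
Total allowed: 5 of 8.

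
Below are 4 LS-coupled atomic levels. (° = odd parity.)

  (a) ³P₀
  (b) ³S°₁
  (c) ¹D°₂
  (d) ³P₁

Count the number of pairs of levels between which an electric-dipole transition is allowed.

(a)–(b): allowed.
(a)–(c): forbidden (ΔS, ΔJ).
(a)–(d): forbidden (parity).
(b)–(c): forbidden (parity, ΔS, ΔL).
(b)–(d): allowed.
(c)–(d): forbidden (ΔS).
Allowed pairs: 2 of 6.

2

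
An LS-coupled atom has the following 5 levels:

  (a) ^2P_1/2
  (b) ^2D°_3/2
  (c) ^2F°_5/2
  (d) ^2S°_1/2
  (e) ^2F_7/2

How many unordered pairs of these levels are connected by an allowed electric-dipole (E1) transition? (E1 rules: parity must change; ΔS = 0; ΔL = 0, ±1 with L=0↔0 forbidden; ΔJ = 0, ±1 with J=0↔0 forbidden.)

3

(a)–(b): allowed.
(a)–(c): forbidden (ΔL, ΔJ).
(a)–(d): allowed.
(a)–(e): forbidden (parity, ΔL, ΔJ).
(b)–(c): forbidden (parity).
(b)–(d): forbidden (parity, ΔL).
(b)–(e): forbidden (ΔJ).
(c)–(d): forbidden (parity, ΔL, ΔJ).
(c)–(e): allowed.
(d)–(e): forbidden (ΔL, ΔJ).
Allowed pairs: 3 of 10.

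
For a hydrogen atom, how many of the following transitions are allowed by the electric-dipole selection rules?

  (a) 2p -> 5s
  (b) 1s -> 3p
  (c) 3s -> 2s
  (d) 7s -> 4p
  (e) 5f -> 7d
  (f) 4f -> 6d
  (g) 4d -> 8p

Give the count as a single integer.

(a) allowed
(b) allowed
(c) forbidden — Δl = +0 (E1 requires Δl = ±1)
(d) allowed
(e) allowed
(f) allowed
(g) allowed
Total allowed: 6 of 7.

6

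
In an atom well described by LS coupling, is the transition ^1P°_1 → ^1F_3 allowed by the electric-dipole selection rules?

forbidden

Reading off the term symbols: S 0→0, L 1→3, J 1→3, parity odd→even.
Parity must change: odd → even — satisfied.
ΔS = 0: S: 0 → 0 — satisfied.
ΔL = 0, ±1 (not L=0↔0): L: 1 → 3, ΔL = +2 — violated.
ΔJ = 0, ±1 (not J=0↔0): J: 1 → 3, ΔJ = +2 — violated.
Rule(s) violated: ΔL, ΔJ.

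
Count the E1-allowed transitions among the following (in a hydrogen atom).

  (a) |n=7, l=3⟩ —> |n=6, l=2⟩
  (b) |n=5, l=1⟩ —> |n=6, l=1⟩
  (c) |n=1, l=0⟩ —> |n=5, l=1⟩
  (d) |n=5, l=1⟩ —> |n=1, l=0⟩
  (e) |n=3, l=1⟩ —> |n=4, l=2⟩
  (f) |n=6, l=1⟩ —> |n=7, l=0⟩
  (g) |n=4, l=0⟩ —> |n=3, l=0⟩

5

(a) allowed
(b) forbidden — Δl = +0 (E1 requires Δl = ±1)
(c) allowed
(d) allowed
(e) allowed
(f) allowed
(g) forbidden — Δl = +0 (E1 requires Δl = ±1)
Total allowed: 5 of 7.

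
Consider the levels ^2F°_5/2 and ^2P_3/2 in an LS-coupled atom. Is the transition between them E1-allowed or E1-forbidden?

ΔL = 0, ±1 (not L=0↔0): L: 3 → 1, ΔL = -2 — fails.
Parity must change: odd → even — passes.
ΔS = 0: S: 1/2 → 1/2 — passes.
ΔJ = 0, ±1 (not J=0↔0): J: 5/2 → 3/2, ΔJ = -1 — passes.
Rule(s) violated: ΔL.

forbidden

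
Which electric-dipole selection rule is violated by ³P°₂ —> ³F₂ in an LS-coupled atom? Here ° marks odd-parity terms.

the ΔL = 0, ±1 rule

Initial level: S=1, L=1, J=2, parity odd. Final level: S=1, L=3, J=2, parity even.
ΔS = 0: S: 1 → 1 — passes.
Parity must change: odd → even — passes.
ΔJ = 0, ±1 (not J=0↔0): J: 2 → 2, ΔJ = +0 — passes.
ΔL = 0, ±1 (not L=0↔0): L: 1 → 3, ΔL = +2 — fails.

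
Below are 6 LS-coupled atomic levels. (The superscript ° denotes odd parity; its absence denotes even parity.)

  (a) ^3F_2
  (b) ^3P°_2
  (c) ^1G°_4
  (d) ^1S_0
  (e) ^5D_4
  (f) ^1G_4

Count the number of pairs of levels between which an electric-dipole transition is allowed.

(a)–(b): forbidden (ΔL).
(a)–(c): forbidden (ΔS, ΔJ).
(a)–(d): forbidden (parity, ΔS, ΔL, ΔJ).
(a)–(e): forbidden (parity, ΔS, ΔJ).
(a)–(f): forbidden (parity, ΔS, ΔJ).
(b)–(c): forbidden (parity, ΔS, ΔL, ΔJ).
(b)–(d): forbidden (ΔS, ΔJ).
(b)–(e): forbidden (ΔS, ΔJ).
(b)–(f): forbidden (ΔS, ΔL, ΔJ).
(c)–(d): forbidden (ΔL, ΔJ).
(c)–(e): forbidden (ΔS, ΔL).
(c)–(f): allowed.
(d)–(e): forbidden (parity, ΔS, ΔL, ΔJ).
(d)–(f): forbidden (parity, ΔL, ΔJ).
(e)–(f): forbidden (parity, ΔS, ΔL).
Allowed pairs: 1 of 15.

1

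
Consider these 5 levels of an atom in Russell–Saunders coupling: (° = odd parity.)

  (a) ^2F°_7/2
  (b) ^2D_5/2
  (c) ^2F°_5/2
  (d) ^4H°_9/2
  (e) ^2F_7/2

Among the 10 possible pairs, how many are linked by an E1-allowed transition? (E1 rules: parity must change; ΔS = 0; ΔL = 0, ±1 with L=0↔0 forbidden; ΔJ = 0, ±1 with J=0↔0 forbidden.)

(a)–(b): allowed.
(a)–(c): forbidden (parity).
(a)–(d): forbidden (parity, ΔS, ΔL).
(a)–(e): allowed.
(b)–(c): allowed.
(b)–(d): forbidden (ΔS, ΔL, ΔJ).
(b)–(e): forbidden (parity).
(c)–(d): forbidden (parity, ΔS, ΔL, ΔJ).
(c)–(e): allowed.
(d)–(e): forbidden (ΔS, ΔL).
Allowed pairs: 4 of 10.

4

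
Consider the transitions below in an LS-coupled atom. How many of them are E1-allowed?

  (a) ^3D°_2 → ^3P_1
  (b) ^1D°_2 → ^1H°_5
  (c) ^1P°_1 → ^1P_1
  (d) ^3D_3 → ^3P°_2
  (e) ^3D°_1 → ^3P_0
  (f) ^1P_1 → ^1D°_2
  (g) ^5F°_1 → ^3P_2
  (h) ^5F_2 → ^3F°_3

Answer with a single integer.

5

(a) allowed
(b) forbidden (parity, ΔL, ΔJ fail)
(c) allowed
(d) allowed
(e) allowed
(f) allowed
(g) forbidden (ΔS, ΔL fail)
(h) forbidden (ΔS fails)
Total allowed: 5 of 8.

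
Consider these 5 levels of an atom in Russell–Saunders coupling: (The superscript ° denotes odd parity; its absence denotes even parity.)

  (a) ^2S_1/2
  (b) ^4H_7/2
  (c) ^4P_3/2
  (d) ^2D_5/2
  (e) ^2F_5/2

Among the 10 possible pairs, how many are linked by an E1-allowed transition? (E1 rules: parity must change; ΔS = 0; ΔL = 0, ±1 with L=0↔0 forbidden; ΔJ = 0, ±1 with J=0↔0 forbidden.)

0

(a)–(b): forbidden (parity, ΔS, ΔL, ΔJ).
(a)–(c): forbidden (parity, ΔS).
(a)–(d): forbidden (parity, ΔL, ΔJ).
(a)–(e): forbidden (parity, ΔL, ΔJ).
(b)–(c): forbidden (parity, ΔL, ΔJ).
(b)–(d): forbidden (parity, ΔS, ΔL).
(b)–(e): forbidden (parity, ΔS, ΔL).
(c)–(d): forbidden (parity, ΔS).
(c)–(e): forbidden (parity, ΔS, ΔL).
(d)–(e): forbidden (parity).
Allowed pairs: 0 of 10.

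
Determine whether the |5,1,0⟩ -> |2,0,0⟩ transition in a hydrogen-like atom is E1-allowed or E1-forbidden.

Initial l = 1, final l = 0, so Δl = -1. E1 requires Δl = ±1: passes.
m_l: 0 → 0 (Δm_l = +0). |Δm_l| ≤ 1 passes.
All E1 selection rules are satisfied.

allowed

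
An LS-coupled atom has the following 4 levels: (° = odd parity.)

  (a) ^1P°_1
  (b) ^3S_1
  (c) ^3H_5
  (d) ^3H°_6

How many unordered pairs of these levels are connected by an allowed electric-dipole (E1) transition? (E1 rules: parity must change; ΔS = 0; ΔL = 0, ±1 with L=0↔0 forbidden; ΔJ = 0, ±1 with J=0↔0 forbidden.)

1

(a)–(b): forbidden (ΔS).
(a)–(c): forbidden (ΔS, ΔL, ΔJ).
(a)–(d): forbidden (parity, ΔS, ΔL, ΔJ).
(b)–(c): forbidden (parity, ΔL, ΔJ).
(b)–(d): forbidden (ΔL, ΔJ).
(c)–(d): allowed.
Allowed pairs: 1 of 6.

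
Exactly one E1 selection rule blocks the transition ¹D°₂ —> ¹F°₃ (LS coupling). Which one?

Parity must change: odd → odd — violated.
ΔS = 0: S: 0 → 0 — satisfied.
ΔL = 0, ±1 (not L=0↔0): L: 2 → 3, ΔL = +1 — satisfied.
ΔJ = 0, ±1 (not J=0↔0): J: 2 → 3, ΔJ = +1 — satisfied.

parity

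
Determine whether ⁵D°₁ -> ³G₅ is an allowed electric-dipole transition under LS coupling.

forbidden

Initial level: S=2, L=2, J=1, parity odd. Final level: S=1, L=4, J=5, parity even.
Parity must change: odd → even — ✓.
ΔS = 0: S: 2 → 1 — ✗.
ΔL = 0, ±1 (not L=0↔0): L: 2 → 4, ΔL = +2 — ✗.
ΔJ = 0, ±1 (not J=0↔0): J: 1 → 5, ΔJ = +4 — ✗.
Rule(s) violated: ΔS, ΔL, ΔJ.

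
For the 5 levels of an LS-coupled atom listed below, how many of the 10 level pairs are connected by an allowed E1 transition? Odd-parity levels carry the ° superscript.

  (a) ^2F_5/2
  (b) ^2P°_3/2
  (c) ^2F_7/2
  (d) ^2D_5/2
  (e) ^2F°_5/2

(a)–(b): forbidden (ΔL).
(a)–(c): forbidden (parity).
(a)–(d): forbidden (parity).
(a)–(e): allowed.
(b)–(c): forbidden (ΔL, ΔJ).
(b)–(d): allowed.
(b)–(e): forbidden (parity, ΔL).
(c)–(d): forbidden (parity).
(c)–(e): allowed.
(d)–(e): allowed.
Allowed pairs: 4 of 10.

4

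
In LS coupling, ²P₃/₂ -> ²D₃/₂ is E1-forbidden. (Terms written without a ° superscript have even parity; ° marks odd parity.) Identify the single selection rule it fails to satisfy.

parity

Parity must change: even → even — ✗.
ΔS = 0: S: 1/2 → 1/2 — ✓.
ΔL = 0, ±1 (not L=0↔0): L: 1 → 2, ΔL = +1 — ✓.
ΔJ = 0, ±1 (not J=0↔0): J: 3/2 → 3/2, ΔJ = +0 — ✓.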